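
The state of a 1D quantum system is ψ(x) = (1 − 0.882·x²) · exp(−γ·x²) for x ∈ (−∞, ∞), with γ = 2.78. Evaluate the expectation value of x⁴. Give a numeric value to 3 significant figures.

0.0120

⟨x⁴⟩ = ∫ x⁴·|ψ|² dx / ∫|ψ|² dx (integrals over the domain).
Expand each integrand as polynomial × e^(−2γx²) and use ∫x^(2j)·e^(−2γx²) dx = (2j−1)!!/(4γ)^j · √(π/(2γ)), odd powers → 0; here √(π/(2γ)) = 0.75169.
State is unnormalized: ∫|ψ|² dx = 0.64663, and ∫ψ*·x⁴·ψ dx = 0.0077876, so ⟨x⁴⟩ = 0.0077876 / 0.64663.
⟨x⁴⟩ = 0.012043.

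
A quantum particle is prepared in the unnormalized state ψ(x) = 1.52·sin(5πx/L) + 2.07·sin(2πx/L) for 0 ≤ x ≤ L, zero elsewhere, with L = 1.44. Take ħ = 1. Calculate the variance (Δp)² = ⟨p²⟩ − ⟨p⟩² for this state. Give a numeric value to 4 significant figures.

54.05

Compute ⟨p⟩ and ⟨p²⟩ separately; (Δp)² = ⟨p²⟩ − ⟨p⟩².
d²/dx² sin(jπx/L) = −(jπ/L)²·sin(jπx/L); on 0 ≤ x ≤ L, ∫sin²(jπx/L) dx = L/2 and ∫sin(jπx/L)·sin(lπx/L) dx = 0 for j ≠ l, so only diagonal terms survive in ∫|ψ|² and ∫ψ·ψ″; ∫ψ·ψ′ dx = [ψ²/2] between the walls = 0.
Normalization: ∫|ψ|² dx = 4.7486.
⟨p⟩ = 0.0000 and ⟨p²⟩ = 54.053.
(Δp)² = 54.053 − (0.0000)² = 54.053.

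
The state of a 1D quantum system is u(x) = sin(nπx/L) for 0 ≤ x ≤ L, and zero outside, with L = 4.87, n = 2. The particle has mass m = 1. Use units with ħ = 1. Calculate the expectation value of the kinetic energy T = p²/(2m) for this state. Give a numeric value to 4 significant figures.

0.8323

T = −(ħ²/2m) d²/dx², so ⟨T⟩ = −(ħ²/2m) ∫ u*·u'' dx / ∫|u|² dx; with m = 1.
d/dx sin(nπx/L) = (nπ/L)·cos(nπx/L) and d²/dx² sin(nπx/L) = −(nπ/L)²·sin(nπx/L); on 0 ≤ x ≤ L, ∫sin²(nπx/L) dx = L/2 and ∫sin(nπx/L)·cos(nπx/L) dx = 0.
State is unnormalized: ∫|u|² dx = 2.4350, and ∫u*·(−ħ²/2m · u'') dx = 2.0266, so ⟨T⟩ = 2.0266 / 2.4350.
⟨T⟩ = 0.83228.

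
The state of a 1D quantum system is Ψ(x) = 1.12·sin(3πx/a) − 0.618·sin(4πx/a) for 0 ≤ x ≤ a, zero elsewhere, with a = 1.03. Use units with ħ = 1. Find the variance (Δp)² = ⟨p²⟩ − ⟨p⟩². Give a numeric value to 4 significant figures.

Compute ⟨p⟩ and ⟨p²⟩ separately; (Δp)² = ⟨p²⟩ − ⟨p⟩².
d²/dx² sin(jπx/a) = −(jπ/a)²·sin(jπx/a); on 0 ≤ x ≤ a, ∫sin²(jπx/a) dx = a/2 and ∫sin(jπx/a)·sin(lπx/a) dx = 0 for j ≠ l, so only diagonal terms survive in ∫|Ψ|² and ∫Ψ·Ψ″; ∫Ψ·Ψ′ dx = [Ψ²/2] between the walls = 0.
Normalization: ∫|Ψ|² dx = 0.84271.
⟨p⟩ = 0.0000 and ⟨p²⟩ = 98.927.
(Δp)² = 98.927 − (0.0000)² = 98.927.

98.93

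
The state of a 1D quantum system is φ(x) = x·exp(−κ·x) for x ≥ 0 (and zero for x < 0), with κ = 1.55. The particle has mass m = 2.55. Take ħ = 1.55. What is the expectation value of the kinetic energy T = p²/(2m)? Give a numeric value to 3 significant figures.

1.13

T = −(ħ²/2m) d²/dx², so ⟨T⟩ = −(ħ²/2m) ∫ φ*·φ'' dx / ∫|φ|² dx; with m = 2.55.
Differentiate x·exp(−κ·x) with the product rule; every integrand then reduces to terms xʲ·e^(−2κx) on [0, ∞), with ∫₀^∞ xʲ·e^(−2κx) dx = j!/(2κ)^(j+1).
State is unnormalized: ∫|φ|² dx = 0.067134, and ∫φ*·(−ħ²/2m · φ'') dx = 0.075980, so ⟨T⟩ = 0.075980 / 0.067134.
⟨T⟩ = 1.1318.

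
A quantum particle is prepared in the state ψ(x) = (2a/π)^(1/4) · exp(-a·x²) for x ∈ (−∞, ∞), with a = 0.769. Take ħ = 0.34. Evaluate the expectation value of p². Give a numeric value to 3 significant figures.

p² ψ = −ħ² d²ψ/dx²; ⟨p²⟩ = −ħ² ∫ ψ*·ψ'' dx.
Gaussian moments: ∫x^(2j)·e^(−2ax²) dx = (2j−1)!!/(4a)^j · √(π/(2a)), odd powers integrate to 0; here √(π/(2a)) = 1.4292. Derivatives: d/dx e^(−ax²) = −2ax·e^(−ax²), d²/dx² e^(−ax²) = (4a²x² − 2a)·e^(−ax²).
⟨p²⟩ = 0.088896.

0.0889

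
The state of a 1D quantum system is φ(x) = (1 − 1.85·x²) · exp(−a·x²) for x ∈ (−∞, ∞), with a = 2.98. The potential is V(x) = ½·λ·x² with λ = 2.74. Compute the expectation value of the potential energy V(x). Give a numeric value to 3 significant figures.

0.0649

⟨V⟩ = ∫ V(x)·|φ|² dx / ∫|φ|² dx.
Expand each integrand as polynomial × e^(−2ax²) and use ∫x^(2j)·e^(−2ax²) dx = (2j−1)!!/(4a)^j · √(π/(2a)), odd powers → 0; here √(π/(2a)) = 0.72603.
State is unnormalized: ∫|φ|² dx = 0.55313, and ∫φ*·V(x)·φ dx = 0.035890, so ⟨V⟩ = 0.035890 / 0.55313.
⟨V⟩ = 0.064885.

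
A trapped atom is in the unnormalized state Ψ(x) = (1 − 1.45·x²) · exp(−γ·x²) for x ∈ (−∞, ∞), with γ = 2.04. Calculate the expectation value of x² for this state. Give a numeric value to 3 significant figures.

0.0675

⟨x²⟩ = ∫ x²·|Ψ|² dx / ∫|Ψ|² dx (integrals over the domain).
Expand each integrand as polynomial × e^(−2γx²) and use ∫x^(2j)·e^(−2γx²) dx = (2j−1)!!/(4γ)^j · √(π/(2γ)), odd powers → 0; here √(π/(2γ)) = 0.87750.
State is unnormalized: ∫|Ψ|² dx = 0.64876, and ∫Ψ*·x²·Ψ dx = 0.043817, so ⟨x²⟩ = 0.043817 / 0.64876.
⟨x²⟩ = 0.067539.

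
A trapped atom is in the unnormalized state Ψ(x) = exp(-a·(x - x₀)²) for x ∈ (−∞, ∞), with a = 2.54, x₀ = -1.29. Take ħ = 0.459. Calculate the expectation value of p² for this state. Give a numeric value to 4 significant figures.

0.5351

p² Ψ = −ħ² d²Ψ/dx²; ⟨p²⟩ = −ħ² ∫ Ψ*·Ψ'' dx / ∫|Ψ|² dx.
Gaussian moments (u = x − x₀): ∫u^(2j)·e^(−2au²) du = (2j−1)!!/(4a)^j · √(π/(2a)), odd powers integrate to 0; here √(π/(2a)) = 0.78640. Derivatives: d/dx e^(−au²) = −2au·e^(−au²), d²/dx² e^(−au²) = (4a²u² − 2a)·e^(−au²).
State is unnormalized: ∫|Ψ|² dx = 0.78640, and ∫Ψ*·(−ħ² Ψ'') dx = 0.42083, so ⟨p²⟩ = 0.42083 / 0.78640.
⟨p²⟩ = 0.53513.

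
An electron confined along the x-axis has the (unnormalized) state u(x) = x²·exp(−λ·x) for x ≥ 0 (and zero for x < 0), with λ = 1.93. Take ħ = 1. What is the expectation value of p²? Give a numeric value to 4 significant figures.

1.242

p² u = −ħ² d²u/dx²; ⟨p²⟩ = −ħ² ∫ u*·u'' dx / ∫|u|² dx.
Differentiate x²·exp(−λ·x) with the product rule; every integrand then reduces to terms xʲ·e^(−2λx) on [0, ∞), with ∫₀^∞ xʲ·e^(−2λx) dx = j!/(2λ)^(j+1).
State is unnormalized: ∫|u|² dx = 0.028008, and ∫u*·(−ħ² u'') dx = 0.034775, so ⟨p²⟩ = 0.034775 / 0.028008.
⟨p²⟩ = 1.2416.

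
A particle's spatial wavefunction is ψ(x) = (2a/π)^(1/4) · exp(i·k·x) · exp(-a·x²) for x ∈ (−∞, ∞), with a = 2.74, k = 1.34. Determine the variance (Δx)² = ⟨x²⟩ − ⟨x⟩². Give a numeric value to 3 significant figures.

0.0912

Compute ⟨x⟩ and ⟨x²⟩ separately, then (Δx)² = ⟨x²⟩ − ⟨x⟩².
Gaussian moments: ∫x^(2j)·e^(−2ax²) dx = (2j−1)!!/(4a)^j · √(π/(2a)), odd powers integrate to 0; here √(π/(2a)) = 0.75715.
⟨x⟩ = 0.0000 and ⟨x²⟩ = 0.091241.
(Δx)² = 0.091241 − (0.0000)² = 0.091241.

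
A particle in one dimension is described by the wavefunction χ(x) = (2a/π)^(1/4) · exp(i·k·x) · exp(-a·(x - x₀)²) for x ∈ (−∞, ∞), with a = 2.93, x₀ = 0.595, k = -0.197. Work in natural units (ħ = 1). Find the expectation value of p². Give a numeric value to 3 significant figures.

2.97

p² χ = −ħ² d²χ/dx²; ⟨p²⟩ = −ħ² ∫ χ*·χ'' dx.
Gaussian moments (u = x − x₀): ∫u^(2j)·e^(−2au²) du = (2j−1)!!/(4a)^j · √(π/(2a)), odd powers integrate to 0; here √(π/(2a)) = 0.73219. Derivatives: χ′ = (ik − 2au)·χ, χ″ = ((ik − 2au)² − 2a)·χ; the odd-in-u pieces drop out.
⟨p²⟩ = 2.9688.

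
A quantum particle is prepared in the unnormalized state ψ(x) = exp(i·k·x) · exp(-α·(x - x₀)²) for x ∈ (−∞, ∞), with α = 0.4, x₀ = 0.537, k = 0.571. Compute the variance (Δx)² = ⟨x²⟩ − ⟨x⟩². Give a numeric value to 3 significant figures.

Compute ⟨x⟩ and ⟨x²⟩ separately, then (Δx)² = ⟨x²⟩ − ⟨x⟩².
Gaussian moments (u = x − x₀): ∫u^(2j)·e^(−2αu²) du = (2j−1)!!/(4α)^j · √(π/(2α)), odd powers integrate to 0; here √(π/(2α)) = 1.9817.
Normalization: ∫|ψ|² dx = 1.9817.
⟨x⟩ = 0.53700 and ⟨x²⟩ = 0.91337.
(Δx)² = 0.91337 − (0.53700)² = 0.62500.

0.625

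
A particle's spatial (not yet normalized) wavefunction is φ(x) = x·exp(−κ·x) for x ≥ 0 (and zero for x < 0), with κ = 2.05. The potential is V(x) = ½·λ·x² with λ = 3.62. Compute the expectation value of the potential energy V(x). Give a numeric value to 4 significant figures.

⟨V⟩ = ∫ V(x)·|φ|² dx / ∫|φ|² dx.
Every integrand reduces to terms xʲ·e^(−2κx) on [0, ∞); use ∫₀^∞ xʲ·e^(−2κx) dx = j!/(2κ)^(j+1).
State is unnormalized: ∫|φ|² dx = 0.029019, and ∫φ*·V(x)·φ dx = 0.037495, so ⟨V⟩ = 0.037495 / 0.029019.
⟨V⟩ = 1.2921.

1.292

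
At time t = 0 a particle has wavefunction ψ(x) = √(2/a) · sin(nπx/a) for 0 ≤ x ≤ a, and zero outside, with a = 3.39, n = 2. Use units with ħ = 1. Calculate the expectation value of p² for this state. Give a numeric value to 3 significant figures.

p² ψ = −ħ² d²ψ/dx²; ⟨p²⟩ = −ħ² ∫ ψ*·ψ'' dx.
d/dx sin(nπx/a) = (nπ/a)·cos(nπx/a) and d²/dx² sin(nπx/a) = −(nπ/a)²·sin(nπx/a); on 0 ≤ x ≤ a, ∫sin²(nπx/a) dx = a/2 and ∫sin(nπx/a)·cos(nπx/a) dx = 0.
⟨p²⟩ = 3.4353.

3.44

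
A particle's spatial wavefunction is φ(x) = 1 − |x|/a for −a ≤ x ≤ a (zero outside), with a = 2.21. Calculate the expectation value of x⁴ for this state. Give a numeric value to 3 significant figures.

0.682

⟨x⁴⟩ = ∫ x⁴·|φ|² dx / ∫|φ|² dx (integrals over the domain).
φ is even, so ∫ over [−a, a] = 2∫₀ᵃ with φ = 1 − x/a there: ∫₀ᵃ (1 − x/a)² dx = a/3, ∫₀ᵃ x²(1 − x/a)² dx = a³/30, ∫₀ᵃ x⁴(1 − x/a)² dx = a⁵/105.
State is unnormalized: ∫|φ|² dx = 1.4733, and ∫φ*·x⁴·φ dx = 1.0042, so ⟨x⁴⟩ = 1.0042 / 1.4733.
⟨x⁴⟩ = 0.68156.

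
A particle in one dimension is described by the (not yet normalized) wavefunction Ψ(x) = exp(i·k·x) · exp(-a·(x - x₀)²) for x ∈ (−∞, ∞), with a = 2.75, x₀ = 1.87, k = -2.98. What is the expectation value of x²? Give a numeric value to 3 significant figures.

3.59

⟨x²⟩ = ∫ x²·|Ψ|² dx / ∫|Ψ|² dx (integrals over the domain).
Gaussian moments (u = x − x₀): ∫u^(2j)·e^(−2au²) du = (2j−1)!!/(4a)^j · √(π/(2a)), odd powers integrate to 0; here √(π/(2a)) = 0.75578.
State is unnormalized: ∫|Ψ|² dx = 0.75578, and ∫Ψ*·x²·Ψ dx = 2.7116, so ⟨x²⟩ = 2.7116 / 0.75578.
⟨x²⟩ = 3.5878.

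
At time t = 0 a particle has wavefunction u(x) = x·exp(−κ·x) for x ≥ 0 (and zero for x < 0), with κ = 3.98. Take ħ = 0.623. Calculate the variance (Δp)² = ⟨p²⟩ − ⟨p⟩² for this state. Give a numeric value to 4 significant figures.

Compute ⟨p⟩ and ⟨p²⟩ separately; (Δp)² = ⟨p²⟩ − ⟨p⟩².
Differentiate x·exp(−κ·x) with the product rule; every integrand then reduces to terms xʲ·e^(−2κx) on [0, ∞), with ∫₀^∞ xʲ·e^(−2κx) dx = j!/(2κ)^(j+1).
Normalization: ∫|u|² dx = 0.0039654.
⟨p⟩ = 0.0000 and ⟨p²⟩ = 6.1481.
(Δp)² = 6.1481 − (0.0000)² = 6.1481.

6.148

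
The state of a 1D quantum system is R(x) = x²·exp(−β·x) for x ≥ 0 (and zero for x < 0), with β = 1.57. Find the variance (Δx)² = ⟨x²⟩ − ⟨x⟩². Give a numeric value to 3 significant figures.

0.507

Compute ⟨x⟩ and ⟨x²⟩ separately, then (Δx)² = ⟨x²⟩ − ⟨x⟩².
Every integrand reduces to terms xʲ·e^(−2βx) on [0, ∞); use ∫₀^∞ xʲ·e^(−2βx) dx = j!/(2β)^(j+1).
Normalization: ∫|R|² dx = 0.078625.
⟨x⟩ = 1.5924 and ⟨x²⟩ = 3.0427.
(Δx)² = 3.0427 − (1.5924)² = 0.50712.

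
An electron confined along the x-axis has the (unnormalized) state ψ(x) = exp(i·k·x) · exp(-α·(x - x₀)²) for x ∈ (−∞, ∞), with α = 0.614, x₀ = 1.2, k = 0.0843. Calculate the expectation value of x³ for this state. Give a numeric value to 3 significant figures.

⟨x³⟩ = ∫ x³·|ψ|² dx / ∫|ψ|² dx (integrals over the domain).
Gaussian moments (u = x − x₀): ∫u^(2j)·e^(−2αu²) du = (2j−1)!!/(4α)^j · √(π/(2α)), odd powers integrate to 0; here √(π/(2α)) = 1.5995.
State is unnormalized: ∫|ψ|² dx = 1.5995, and ∫ψ*·x³·ψ dx = 5.1084, so ⟨x³⟩ = 5.1084 / 1.5995.
⟨x³⟩ = 3.1938.

3.19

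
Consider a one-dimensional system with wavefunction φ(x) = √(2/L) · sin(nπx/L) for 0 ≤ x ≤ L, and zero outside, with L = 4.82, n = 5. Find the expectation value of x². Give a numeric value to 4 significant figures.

⟨x²⟩ = ∫ x²·|φ|² dx (integrals over the domain).
With sin²θ = (1 − cos2θ)/2 on 0 ≤ x ≤ L: ∫sin²(nπx/L) dx = L/2, ∫x·sin²(nπx/L) dx = L²/4, ∫x²·sin²(nπx/L) dx = L³·(1/6 − 1/(4n²π²)); higher powers xᵏ the same way, integrating xᵏ·cos(2nπx/L) by parts.
⟨x²⟩ = 7.6971.

7.697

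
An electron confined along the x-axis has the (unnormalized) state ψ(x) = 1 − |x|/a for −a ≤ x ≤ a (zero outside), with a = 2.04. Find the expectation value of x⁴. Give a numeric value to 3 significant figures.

0.495

⟨x⁴⟩ = ∫ x⁴·|ψ|² dx / ∫|ψ|² dx (integrals over the domain).
ψ is even, so ∫ over [−a, a] = 2∫₀ᵃ with ψ = 1 − x/a there: ∫₀ᵃ (1 − x/a)² dx = a/3, ∫₀ᵃ x²(1 − x/a)² dx = a³/30, ∫₀ᵃ x⁴(1 − x/a)² dx = a⁵/105.
State is unnormalized: ∫|ψ|² dx = 1.3600, and ∫ψ*·x⁴·ψ dx = 0.67296, so ⟨x⁴⟩ = 0.67296 / 1.3600.
⟨x⁴⟩ = 0.49483.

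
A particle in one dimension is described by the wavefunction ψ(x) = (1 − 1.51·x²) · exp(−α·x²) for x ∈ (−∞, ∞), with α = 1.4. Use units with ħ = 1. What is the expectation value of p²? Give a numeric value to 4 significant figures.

4.224

p² ψ = −ħ² d²ψ/dx²; ⟨p²⟩ = −ħ² ∫ ψ*·ψ'' dx / ∫|ψ|² dx.
Expand each integrand as polynomial × e^(−2αx²) and use ∫x^(2j)·e^(−2αx²) dx = (2j−1)!!/(4α)^j · √(π/(2α)), odd powers → 0; here √(π/(2α)) = 1.0592. Differentiate with the product rule, d/dx e^(−αx²) = −2αx·e^(−αx²).
State is unnormalized: ∫|ψ|² dx = 0.71905, and ∫ψ*·(−ħ² ψ'') dx = 3.0374, so ⟨p²⟩ = 3.0374 / 0.71905.
⟨p²⟩ = 4.2242.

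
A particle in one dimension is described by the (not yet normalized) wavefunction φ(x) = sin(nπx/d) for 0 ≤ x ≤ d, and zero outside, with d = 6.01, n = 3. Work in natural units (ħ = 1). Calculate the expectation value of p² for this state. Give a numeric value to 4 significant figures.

p² φ = −ħ² d²φ/dx²; ⟨p²⟩ = −ħ² ∫ φ*·φ'' dx / ∫|φ|² dx.
d/dx sin(nπx/d) = (nπ/d)·cos(nπx/d) and d²/dx² sin(nπx/d) = −(nπ/d)²·sin(nπx/d); on 0 ≤ x ≤ d, ∫sin²(nπx/d) dx = d/2 and ∫sin(nπx/d)·cos(nπx/d) dx = 0.
State is unnormalized: ∫|φ|² dx = 3.0050, and ∫φ*·(−ħ² φ'') dx = 7.3899, so ⟨p²⟩ = 7.3899 / 3.0050.
⟨p²⟩ = 2.4592.

2.459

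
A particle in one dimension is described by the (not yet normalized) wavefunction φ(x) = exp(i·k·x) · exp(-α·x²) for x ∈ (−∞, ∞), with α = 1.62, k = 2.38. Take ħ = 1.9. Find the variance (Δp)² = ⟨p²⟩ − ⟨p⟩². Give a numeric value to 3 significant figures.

Compute ⟨p⟩ and ⟨p²⟩ separately; (Δp)² = ⟨p²⟩ − ⟨p⟩².
Gaussian moments: ∫x^(2j)·e^(−2αx²) dx = (2j−1)!!/(4α)^j · √(π/(2α)), odd powers integrate to 0; here √(π/(2α)) = 0.98470. Derivatives: φ′ = (ik − 2αx)·φ, φ″ = ((ik − 2αx)² − 2α)·φ; the odd-in-x pieces drop out.
Normalization: ∫|φ|² dx = 0.98470.
⟨p⟩ = 4.5220 and ⟨p²⟩ = 26.297.
(Δp)² = 26.297 − (4.5220)² = 5.8482.

5.85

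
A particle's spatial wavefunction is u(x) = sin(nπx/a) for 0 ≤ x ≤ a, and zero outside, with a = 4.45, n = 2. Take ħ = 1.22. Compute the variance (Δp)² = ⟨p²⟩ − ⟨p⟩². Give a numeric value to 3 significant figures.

2.97

Compute ⟨p⟩ and ⟨p²⟩ separately; (Δp)² = ⟨p²⟩ − ⟨p⟩².
d/dx sin(nπx/a) = (nπ/a)·cos(nπx/a) and d²/dx² sin(nπx/a) = −(nπ/a)²·sin(nπx/a); on 0 ≤ x ≤ a, ∫sin²(nπx/a) dx = a/2 and ∫sin(nπx/a)·cos(nπx/a) dx = 0.
Normalization: ∫|u|² dx = 2.2250.
⟨p⟩ = 0.0000 and ⟨p²⟩ = 2.9673.
(Δp)² = 2.9673 − (0.0000)² = 2.9673.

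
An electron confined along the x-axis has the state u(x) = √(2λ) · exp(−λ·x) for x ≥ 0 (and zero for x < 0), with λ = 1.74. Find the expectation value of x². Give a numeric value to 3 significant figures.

0.165

⟨x²⟩ = ∫ x²·|u|² dx (integrals over the domain).
Every integrand reduces to terms xʲ·e^(−2λx) on [0, ∞); use ∫₀^∞ xʲ·e^(−2λx) dx = j!/(2λ)^(j+1).
⟨x²⟩ = 0.16515.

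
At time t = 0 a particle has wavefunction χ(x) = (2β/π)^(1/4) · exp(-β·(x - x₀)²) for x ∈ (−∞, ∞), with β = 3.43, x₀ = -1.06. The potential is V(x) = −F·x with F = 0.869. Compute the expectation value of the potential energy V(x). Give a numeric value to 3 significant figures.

0.921

⟨V⟩ = ∫ V(x)·|χ|² dx.
Gaussian moments (u = x − x₀): ∫u^(2j)·e^(−2βu²) du = (2j−1)!!/(4β)^j · √(π/(2β)), odd powers integrate to 0; here √(π/(2β)) = 0.67673.
⟨V⟩ = 0.92114.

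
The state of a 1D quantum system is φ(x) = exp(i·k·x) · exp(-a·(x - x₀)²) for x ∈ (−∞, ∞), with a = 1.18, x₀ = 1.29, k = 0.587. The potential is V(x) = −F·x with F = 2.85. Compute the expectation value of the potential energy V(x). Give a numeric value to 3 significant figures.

-3.68

⟨V⟩ = ∫ V(x)·|φ|² dx / ∫|φ|² dx.
Gaussian moments (u = x − x₀): ∫u^(2j)·e^(−2au²) du = (2j−1)!!/(4a)^j · √(π/(2a)), odd powers integrate to 0; here √(π/(2a)) = 1.1538.
State is unnormalized: ∫|φ|² dx = 1.1538, and ∫φ*·V(x)·φ dx = -4.2418, so ⟨V⟩ = -4.2418 / 1.1538.
⟨V⟩ = -3.6765.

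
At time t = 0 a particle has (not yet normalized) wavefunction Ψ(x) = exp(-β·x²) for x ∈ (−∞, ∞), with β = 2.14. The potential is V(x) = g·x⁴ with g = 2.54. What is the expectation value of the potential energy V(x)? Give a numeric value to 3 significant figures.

⟨V⟩ = ∫ V(x)·|Ψ|² dx / ∫|Ψ|² dx.
Gaussian moments: ∫x^(2j)·e^(−2βx²) dx = (2j−1)!!/(4β)^j · √(π/(2β)), odd powers integrate to 0; here √(π/(2β)) = 0.85675.
State is unnormalized: ∫|Ψ|² dx = 0.85675, and ∫Ψ*·V(x)·Ψ dx = 0.089096, so ⟨V⟩ = 0.089096 / 0.85675.
⟨V⟩ = 0.10399.

0.104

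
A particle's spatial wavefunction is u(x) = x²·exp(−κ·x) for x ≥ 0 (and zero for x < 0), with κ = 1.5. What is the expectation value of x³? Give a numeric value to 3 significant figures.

7.78

⟨x³⟩ = ∫ x³·|u|² dx / ∫|u|² dx (integrals over the domain).
Every integrand reduces to terms xʲ·e^(−2κx) on [0, ∞); use ∫₀^∞ xʲ·e^(−2κx) dx = j!/(2κ)^(j+1).
State is unnormalized: ∫|u|² dx = 0.098765, and ∫u*·x³·u dx = 0.76818, so ⟨x³⟩ = 0.76818 / 0.098765.
⟨x³⟩ = 7.7778.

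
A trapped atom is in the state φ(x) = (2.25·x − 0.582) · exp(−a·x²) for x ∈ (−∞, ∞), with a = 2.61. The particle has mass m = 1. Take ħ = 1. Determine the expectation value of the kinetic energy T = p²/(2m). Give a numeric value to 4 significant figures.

T = −(ħ²/2m) d²/dx², so ⟨T⟩ = −(ħ²/2m) ∫ φ*·φ'' dx / ∫|φ|² dx; with m = 1.
Expand each integrand as polynomial × e^(−2ax²) and use ∫x^(2j)·e^(−2ax²) dx = (2j−1)!!/(4a)^j · √(π/(2a)), odd powers → 0; here √(π/(2a)) = 0.77578. Differentiate with the product rule, d/dx e^(−ax²) = −2ax·e^(−ax²).
State is unnormalized: ∫|φ|² dx = 0.63896, and ∫φ*·(−ħ²/2m · φ'') dx = 1.8157, so ⟨T⟩ = 1.8157 / 0.63896.
⟨T⟩ = 2.8416.

2.842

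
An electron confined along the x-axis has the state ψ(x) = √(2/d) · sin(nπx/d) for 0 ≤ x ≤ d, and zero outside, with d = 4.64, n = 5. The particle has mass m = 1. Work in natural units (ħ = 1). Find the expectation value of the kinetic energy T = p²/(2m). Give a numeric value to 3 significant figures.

5.73

T = −(ħ²/2m) d²/dx², so ⟨T⟩ = −(ħ²/2m) ∫ ψ*·ψ'' dx; with m = 1.
d/dx sin(nπx/d) = (nπ/d)·cos(nπx/d) and d²/dx² sin(nπx/d) = −(nπ/d)²·sin(nπx/d); on 0 ≤ x ≤ d, ∫sin²(nπx/d) dx = d/2 and ∫sin(nπx/d)·cos(nπx/d) dx = 0.
⟨T⟩ = 5.7303.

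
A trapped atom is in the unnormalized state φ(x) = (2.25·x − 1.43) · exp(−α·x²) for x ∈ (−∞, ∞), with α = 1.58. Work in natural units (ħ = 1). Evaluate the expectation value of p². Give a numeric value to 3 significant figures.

p² φ = −ħ² d²φ/dx²; ⟨p²⟩ = −ħ² ∫ φ*·φ'' dx / ∫|φ|² dx.
Expand each integrand as polynomial × e^(−2αx²) and use ∫x^(2j)·e^(−2αx²) dx = (2j−1)!!/(4α)^j · √(π/(2α)), odd powers → 0; here √(π/(2α)) = 0.99708. Differentiate with the product rule, d/dx e^(−αx²) = −2αx·e^(−αx²).
State is unnormalized: ∫|φ|² dx = 2.8376, and ∫φ*·(−ħ² φ'') dx = 7.0073, so ⟨p²⟩ = 7.0073 / 2.8376.
⟨p²⟩ = 2.4694.

2.47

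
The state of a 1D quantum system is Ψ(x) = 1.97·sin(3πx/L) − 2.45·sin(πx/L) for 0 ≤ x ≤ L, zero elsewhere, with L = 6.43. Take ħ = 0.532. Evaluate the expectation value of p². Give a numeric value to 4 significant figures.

0.2798

p² Ψ = −ħ² d²Ψ/dx²; ⟨p²⟩ = −ħ² ∫ Ψ*·Ψ'' dx / ∫|Ψ|² dx.
d²/dx² sin(jπx/L) = −(jπ/L)²·sin(jπx/L); on 0 ≤ x ≤ L, ∫sin²(jπx/L) dx = L/2 and ∫sin(jπx/L)·sin(lπx/L) dx = 0 for j ≠ l, so only diagonal terms survive in ∫|Ψ|² and ∫Ψ·Ψ″; ∫Ψ·Ψ′ dx = [Ψ²/2] between the walls = 0.
State is unnormalized: ∫|Ψ|² dx = 31.775, and ∫Ψ*·(−ħ² Ψ'') dx = 8.8906, so ⟨p²⟩ = 8.8906 / 31.775.
⟨p²⟩ = 0.27980.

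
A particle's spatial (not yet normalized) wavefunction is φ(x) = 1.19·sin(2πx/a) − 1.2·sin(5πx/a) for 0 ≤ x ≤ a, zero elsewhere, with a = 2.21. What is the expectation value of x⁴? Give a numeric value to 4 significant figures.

⟨x⁴⟩ = ∫ x⁴·|φ|² dx / ∫|φ|² dx (integrals over the domain).
On 0 ≤ x ≤ a (j ≠ l): ∫sin²(jπx/a) dx = a/2, ∫sin(jπx/a)·sin(lπx/a) dx = 0; diagonal moments ∫x·sin²(jπx/a) dx = a²/4, ∫x²·sin²(jπx/a) dx = a³·(1/6 − 1/(4j²π²)); cross terms ∫x·sin(jπx/a)·sin(lπx/a) dx = 0 for j + l even and −4jla²/(π²(j² − l²)²) for j + l odd, ∫x²·sin(jπx/a)·sin(lπx/a) dx = (−1)^(j+l)·4jla³/(π²(j² − l²)²); higher powers the same way via product-to-sum and parts.
State is unnormalized: ∫|φ|² dx = 3.1560, and ∫φ*·x⁴·φ dx = 16.541, so ⟨x⁴⟩ = 16.541 / 3.1560.
⟨x⁴⟩ = 5.2410.

5.241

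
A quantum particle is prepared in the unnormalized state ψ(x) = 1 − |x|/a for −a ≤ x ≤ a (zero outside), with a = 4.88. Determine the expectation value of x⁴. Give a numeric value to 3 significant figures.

16.2

⟨x⁴⟩ = ∫ x⁴·|ψ|² dx / ∫|ψ|² dx (integrals over the domain).
ψ is even, so ∫ over [−a, a] = 2∫₀ᵃ with ψ = 1 − x/a there: ∫₀ᵃ (1 − x/a)² dx = a/3, ∫₀ᵃ x²(1 − x/a)² dx = a³/30, ∫₀ᵃ x⁴(1 − x/a)² dx = a⁵/105.
State is unnormalized: ∫|ψ|² dx = 3.2533, and ∫ψ*·x⁴·ψ dx = 52.716, so ⟨x⁴⟩ = 52.716 / 3.2533.
⟨x⁴⟩ = 16.204.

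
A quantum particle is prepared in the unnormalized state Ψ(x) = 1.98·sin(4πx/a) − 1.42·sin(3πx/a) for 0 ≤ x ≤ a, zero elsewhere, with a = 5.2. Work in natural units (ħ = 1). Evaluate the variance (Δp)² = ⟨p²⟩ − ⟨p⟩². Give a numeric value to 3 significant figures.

Compute ⟨p⟩ and ⟨p²⟩ separately; (Δp)² = ⟨p²⟩ − ⟨p⟩².
d²/dx² sin(jπx/a) = −(jπ/a)²·sin(jπx/a); on 0 ≤ x ≤ a, ∫sin²(jπx/a) dx = a/2 and ∫sin(jπx/a)·sin(lπx/a) dx = 0 for j ≠ l, so only diagonal terms survive in ∫|Ψ|² and ∫Ψ·Ψ″; ∫Ψ·Ψ′ dx = [Ψ²/2] between the walls = 0.
Normalization: ∫|Ψ|² dx = 15.436.
⟨p⟩ = 0.0000 and ⟨p²⟩ = 4.9722.
(Δp)² = 4.9722 − (0.0000)² = 4.9722.

4.97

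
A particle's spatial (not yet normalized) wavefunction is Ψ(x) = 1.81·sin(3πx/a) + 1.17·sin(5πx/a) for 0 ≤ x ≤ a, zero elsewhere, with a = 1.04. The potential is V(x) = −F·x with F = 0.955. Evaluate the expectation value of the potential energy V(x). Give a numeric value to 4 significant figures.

⟨V⟩ = ∫ V(x)·|Ψ|² dx / ∫|Ψ|² dx.
On 0 ≤ x ≤ a (j ≠ l): ∫sin²(jπx/a) dx = a/2, ∫sin(jπx/a)·sin(lπx/a) dx = 0; diagonal moments ∫x·sin²(jπx/a) dx = a²/4, ∫x²·sin²(jπx/a) dx = a³·(1/6 − 1/(4j²π²)); cross terms ∫x·sin(jπx/a)·sin(lπx/a) dx = 0 for j + l even and −4jla²/(π²(j² − l²)²) for j + l odd, ∫x²·sin(jπx/a)·sin(lπx/a) dx = (−1)^(j+l)·4jla³/(π²(j² − l²)²); higher powers the same way via product-to-sum and parts.
State is unnormalized: ∫|Ψ|² dx = 2.4154, and ∫Ψ*·V(x)·Ψ dx = -1.1995, so ⟨V⟩ = -1.1995 / 2.4154.
⟨V⟩ = -0.49660.

-0.4966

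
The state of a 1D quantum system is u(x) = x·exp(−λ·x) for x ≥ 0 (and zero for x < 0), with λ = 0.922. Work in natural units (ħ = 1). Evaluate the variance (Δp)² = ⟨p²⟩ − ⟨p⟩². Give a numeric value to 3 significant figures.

Compute ⟨p⟩ and ⟨p²⟩ separately; (Δp)² = ⟨p²⟩ − ⟨p⟩².
Differentiate x·exp(−λ·x) with the product rule; every integrand then reduces to terms xʲ·e^(−2λx) on [0, ∞), with ∫₀^∞ xʲ·e^(−2λx) dx = j!/(2λ)^(j+1).
Normalization: ∫|u|² dx = 0.31897.
⟨p⟩ = 0.0000 and ⟨p²⟩ = 0.85008.
(Δp)² = 0.85008 − (0.0000)² = 0.85008.

0.850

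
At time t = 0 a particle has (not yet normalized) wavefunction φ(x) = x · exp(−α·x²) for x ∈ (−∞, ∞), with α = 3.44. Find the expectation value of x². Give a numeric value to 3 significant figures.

0.218

⟨x²⟩ = ∫ x²·|φ|² dx / ∫|φ|² dx (integrals over the domain).
Expand each integrand as polynomial × e^(−2αx²) and use ∫x^(2j)·e^(−2αx²) dx = (2j−1)!!/(4α)^j · √(π/(2α)), odd powers → 0; here √(π/(2α)) = 0.67574.
State is unnormalized: ∫|φ|² dx = 0.049109, and ∫φ*·x²·φ dx = 0.010707, so ⟨x²⟩ = 0.010707 / 0.049109.
⟨x²⟩ = 0.21802.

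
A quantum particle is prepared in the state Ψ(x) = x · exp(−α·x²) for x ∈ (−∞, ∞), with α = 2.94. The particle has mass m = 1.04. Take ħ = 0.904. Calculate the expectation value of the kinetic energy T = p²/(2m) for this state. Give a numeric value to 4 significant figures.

T = −(ħ²/2m) d²/dx², so ⟨T⟩ = −(ħ²/2m) ∫ Ψ*·Ψ'' dx / ∫|Ψ|² dx; with m = 1.04.
Expand each integrand as polynomial × e^(−2αx²) and use ∫x^(2j)·e^(−2αx²) dx = (2j−1)!!/(4α)^j · √(π/(2α)), odd powers → 0; here √(π/(2α)) = 0.73095. Differentiate with the product rule, d/dx e^(−αx²) = −2αx·e^(−αx²).
State is unnormalized: ∫|Ψ|² dx = 0.062155, and ∫Ψ*·(−ħ²/2m · Ψ'') dx = 0.21539, so ⟨T⟩ = 0.21539 / 0.062155.
⟨T⟩ = 3.4653.

3.465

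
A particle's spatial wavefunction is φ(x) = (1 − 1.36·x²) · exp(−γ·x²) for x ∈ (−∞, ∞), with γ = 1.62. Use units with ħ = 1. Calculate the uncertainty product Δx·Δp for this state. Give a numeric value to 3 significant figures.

0.585

Δx = √(⟨x²⟩−⟨x⟩²), Δp = √(⟨p²⟩−⟨p⟩²).
Expand each integrand as polynomial × e^(−2γx²) and use ∫x^(2j)·e^(−2γx²) dx = (2j−1)!!/(4γ)^j · √(π/(2γ)), odd powers → 0; here √(π/(2γ)) = 0.98470. Differentiate with the product rule, d/dx e^(−γx²) = −2γx·e^(−γx²).
Normalization: ∫|φ|² dx = 0.70149.
⟨x⟩ = 0.0000, ⟨x²⟩ = 0.086967 ⇒ Δx = 0.29490.
⟨p⟩ = 0.0000, ⟨p²⟩ = 3.9297 ⇒ Δp = 1.9824.
Δx·Δp = 0.58460.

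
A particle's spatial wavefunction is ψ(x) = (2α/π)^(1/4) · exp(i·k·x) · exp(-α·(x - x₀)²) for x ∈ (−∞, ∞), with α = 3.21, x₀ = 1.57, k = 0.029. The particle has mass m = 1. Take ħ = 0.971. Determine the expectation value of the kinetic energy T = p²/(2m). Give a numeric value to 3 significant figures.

1.51

T = −(ħ²/2m) d²/dx², so ⟨T⟩ = −(ħ²/2m) ∫ ψ*·ψ'' dx; with m = 1.
Gaussian moments (u = x − x₀): ∫u^(2j)·e^(−2αu²) du = (2j−1)!!/(4α)^j · √(π/(2α)), odd powers integrate to 0; here √(π/(2α)) = 0.69953. Derivatives: ψ′ = (ik − 2αu)·ψ, ψ″ = ((ik − 2αu)² − 2α)·ψ; the odd-in-u pieces drop out.
⟨T⟩ = 1.5137.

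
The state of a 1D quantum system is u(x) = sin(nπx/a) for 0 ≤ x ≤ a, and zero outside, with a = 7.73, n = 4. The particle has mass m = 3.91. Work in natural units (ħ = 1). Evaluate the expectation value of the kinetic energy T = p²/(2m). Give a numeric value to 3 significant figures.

0.338

T = −(ħ²/2m) d²/dx², so ⟨T⟩ = −(ħ²/2m) ∫ u*·u'' dx / ∫|u|² dx; with m = 3.91.
d/dx sin(nπx/a) = (nπ/a)·cos(nπx/a) and d²/dx² sin(nπx/a) = −(nπ/a)²·sin(nπx/a); on 0 ≤ x ≤ a, ∫sin²(nπx/a) dx = a/2 and ∫sin(nπx/a)·cos(nπx/a) dx = 0.
State is unnormalized: ∫|u|² dx = 3.8650, and ∫u*·(−ħ²/2m · u'') dx = 1.3062, so ⟨T⟩ = 1.3062 / 3.8650.
⟨T⟩ = 0.33795.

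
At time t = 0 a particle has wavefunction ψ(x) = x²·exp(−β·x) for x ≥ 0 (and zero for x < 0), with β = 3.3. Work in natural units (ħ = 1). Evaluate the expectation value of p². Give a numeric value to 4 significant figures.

3.630

p² ψ = −ħ² d²ψ/dx²; ⟨p²⟩ = −ħ² ∫ ψ*·ψ'' dx / ∫|ψ|² dx.
Differentiate x²·exp(−β·x) with the product rule; every integrand then reduces to terms xʲ·e^(−2βx) on [0, ∞), with ∫₀^∞ xʲ·e^(−2βx) dx = j!/(2β)^(j+1).
State is unnormalized: ∫|ψ|² dx = 0.0019164, and ∫ψ*·(−ħ² ψ'') dx = 0.0069566, so ⟨p²⟩ = 0.0069566 / 0.0019164.
⟨p²⟩ = 3.6300.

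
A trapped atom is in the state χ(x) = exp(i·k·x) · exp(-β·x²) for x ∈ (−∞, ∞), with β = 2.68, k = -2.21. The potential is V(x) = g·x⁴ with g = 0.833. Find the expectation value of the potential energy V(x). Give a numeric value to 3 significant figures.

⟨V⟩ = ∫ V(x)·|χ|² dx / ∫|χ|² dx.
Gaussian moments: ∫x^(2j)·e^(−2βx²) dx = (2j−1)!!/(4β)^j · √(π/(2β)), odd powers integrate to 0; here √(π/(2β)) = 0.76558.
State is unnormalized: ∫|χ|² dx = 0.76558, and ∫χ*·V(x)·χ dx = 0.016648, so ⟨V⟩ = 0.016648 / 0.76558.
⟨V⟩ = 0.021746.

0.0217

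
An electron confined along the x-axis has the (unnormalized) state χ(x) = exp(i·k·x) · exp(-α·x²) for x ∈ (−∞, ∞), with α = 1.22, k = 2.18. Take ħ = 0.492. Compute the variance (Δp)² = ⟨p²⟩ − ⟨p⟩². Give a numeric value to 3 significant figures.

0.295

Compute ⟨p⟩ and ⟨p²⟩ separately; (Δp)² = ⟨p²⟩ − ⟨p⟩².
Gaussian moments: ∫x^(2j)·e^(−2αx²) dx = (2j−1)!!/(4α)^j · √(π/(2α)), odd powers integrate to 0; here √(π/(2α)) = 1.1347. Derivatives: χ′ = (ik − 2αx)·χ, χ″ = ((ik − 2αx)² − 2α)·χ; the odd-in-x pieces drop out.
Normalization: ∫|χ|² dx = 1.1347.
⟨p⟩ = 1.0726 and ⟨p²⟩ = 1.4457.
(Δp)² = 1.4457 − (1.0726)² = 0.29532.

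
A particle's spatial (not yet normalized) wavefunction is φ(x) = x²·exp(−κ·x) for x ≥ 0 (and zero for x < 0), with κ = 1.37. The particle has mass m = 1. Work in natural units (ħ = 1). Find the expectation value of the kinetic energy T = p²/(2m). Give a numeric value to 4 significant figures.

T = −(ħ²/2m) d²/dx², so ⟨T⟩ = −(ħ²/2m) ∫ φ*·φ'' dx / ∫|φ|² dx; with m = 1.
Differentiate x²·exp(−κ·x) with the product rule; every integrand then reduces to terms xʲ·e^(−2κx) on [0, ∞), with ∫₀^∞ xʲ·e^(−2κx) dx = j!/(2κ)^(j+1).
State is unnormalized: ∫|φ|² dx = 0.15540, and ∫φ*·(−ħ²/2m · φ'') dx = 0.048613, so ⟨T⟩ = 0.048613 / 0.15540.
⟨T⟩ = 0.31282.

0.3128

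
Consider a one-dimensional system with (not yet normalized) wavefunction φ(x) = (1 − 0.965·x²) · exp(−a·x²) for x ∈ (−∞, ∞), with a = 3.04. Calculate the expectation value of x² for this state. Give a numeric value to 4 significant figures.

⟨x²⟩ = ∫ x²·|φ|² dx / ∫|φ|² dx (integrals over the domain).
Expand each integrand as polynomial × e^(−2ax²) and use ∫x^(2j)·e^(−2ax²) dx = (2j−1)!!/(4a)^j · √(π/(2a)), odd powers → 0; here √(π/(2a)) = 0.71882.
State is unnormalized: ∫|φ|² dx = 0.61832, and ∫φ*·x²·φ dx = 0.036551, so ⟨x²⟩ = 0.036551 / 0.61832.
⟨x²⟩ = 0.059114.

0.05911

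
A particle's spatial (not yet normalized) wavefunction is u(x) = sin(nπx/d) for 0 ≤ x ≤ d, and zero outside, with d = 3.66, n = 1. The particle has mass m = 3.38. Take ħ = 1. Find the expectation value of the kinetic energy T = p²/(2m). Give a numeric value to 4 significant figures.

T = −(ħ²/2m) d²/dx², so ⟨T⟩ = −(ħ²/2m) ∫ u*·u'' dx / ∫|u|² dx; with m = 3.38.
d/dx sin(nπx/d) = (nπ/d)·cos(nπx/d) and d²/dx² sin(nπx/d) = −(nπ/d)²·sin(nπx/d); on 0 ≤ x ≤ d, ∫sin²(nπx/d) dx = d/2 and ∫sin(nπx/d)·cos(nπx/d) dx = 0.
State is unnormalized: ∫|u|² dx = 1.8300, and ∫u*·(−ħ²/2m · u'') dx = 0.19945, so ⟨T⟩ = 0.19945 / 1.8300.
⟨T⟩ = 0.10899.

0.1090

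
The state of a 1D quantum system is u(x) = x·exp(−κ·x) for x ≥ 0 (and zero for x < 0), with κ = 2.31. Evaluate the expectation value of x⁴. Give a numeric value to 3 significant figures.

⟨x⁴⟩ = ∫ x⁴·|u|² dx / ∫|u|² dx (integrals over the domain).
Every integrand reduces to terms xʲ·e^(−2κx) on [0, ∞); use ∫₀^∞ xʲ·e^(−2κx) dx = j!/(2κ)^(j+1).
State is unnormalized: ∫|u|² dx = 0.020282, and ∫u*·x⁴·u dx = 0.016026, so ⟨x⁴⟩ = 0.016026 / 0.020282.
⟨x⁴⟩ = 0.79020.

0.790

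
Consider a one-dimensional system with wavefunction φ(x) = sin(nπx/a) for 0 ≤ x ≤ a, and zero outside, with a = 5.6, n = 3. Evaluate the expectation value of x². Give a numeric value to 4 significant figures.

⟨x²⟩ = ∫ x²·|φ|² dx / ∫|φ|² dx (integrals over the domain).
With sin²θ = (1 − cos2θ)/2 on 0 ≤ x ≤ a: ∫sin²(nπx/a) dx = a/2, ∫x·sin²(nπx/a) dx = a²/4, ∫x²·sin²(nπx/a) dx = a³·(1/6 − 1/(4n²π²)); higher powers xᵏ the same way, integrating xᵏ·cos(2nπx/a) by parts.
State is unnormalized: ∫|φ|² dx = 2.8000, and ∫φ*·x²·φ dx = 28.775, so ⟨x²⟩ = 28.775 / 2.8000.
⟨x²⟩ = 10.277.

10.28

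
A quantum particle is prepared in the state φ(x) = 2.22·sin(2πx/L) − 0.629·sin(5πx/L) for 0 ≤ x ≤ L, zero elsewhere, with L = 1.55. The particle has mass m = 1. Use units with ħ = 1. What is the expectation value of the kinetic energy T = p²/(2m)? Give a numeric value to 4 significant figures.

T = −(ħ²/2m) d²/dx², so ⟨T⟩ = −(ħ²/2m) ∫ φ*·φ'' dx / ∫|φ|² dx; with m = 1.
d²/dx² sin(jπx/L) = −(jπ/L)²·sin(jπx/L); on 0 ≤ x ≤ L, ∫sin²(jπx/L) dx = L/2 and ∫sin(jπx/L)·sin(lπx/L) dx = 0 for j ≠ l, so only diagonal terms survive in ∫|φ|² and ∫φ·φ″; ∫φ·φ′ dx = [φ²/2] between the walls = 0.
State is unnormalized: ∫|φ|² dx = 4.1261, and ∫φ*·(−ħ²/2m · φ'') dx = 47.127, so ⟨T⟩ = 47.127 / 4.1261.
⟨T⟩ = 11.422.

11.42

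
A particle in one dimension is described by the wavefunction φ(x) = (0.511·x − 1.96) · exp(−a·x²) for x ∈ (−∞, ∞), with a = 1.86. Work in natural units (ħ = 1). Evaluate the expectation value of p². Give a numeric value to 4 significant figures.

1.894

p² φ = −ħ² d²φ/dx²; ⟨p²⟩ = −ħ² ∫ φ*·φ'' dx / ∫|φ|² dx.
Expand each integrand as polynomial × e^(−2ax²) and use ∫x^(2j)·e^(−2ax²) dx = (2j−1)!!/(4a)^j · √(π/(2a)), odd powers → 0; here √(π/(2a)) = 0.91897. Differentiate with the product rule, d/dx e^(−ax²) = −2ax·e^(−ax²).
State is unnormalized: ∫|φ|² dx = 3.5626, and ∫φ*·(−ħ² φ'') dx = 6.7464, so ⟨p²⟩ = 6.7464 / 3.5626.
⟨p²⟩ = 1.8937.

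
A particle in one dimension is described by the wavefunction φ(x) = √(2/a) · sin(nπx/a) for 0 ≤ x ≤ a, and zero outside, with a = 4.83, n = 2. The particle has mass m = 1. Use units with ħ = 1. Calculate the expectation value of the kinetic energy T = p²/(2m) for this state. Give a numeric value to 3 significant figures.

T = −(ħ²/2m) d²/dx², so ⟨T⟩ = −(ħ²/2m) ∫ φ*·φ'' dx; with m = 1.
d/dx sin(nπx/a) = (nπ/a)·cos(nπx/a) and d²/dx² sin(nπx/a) = −(nπ/a)²·sin(nπx/a); on 0 ≤ x ≤ a, ∫sin²(nπx/a) dx = a/2 and ∫sin(nπx/a)·cos(nπx/a) dx = 0.
⟨T⟩ = 0.84613.

0.846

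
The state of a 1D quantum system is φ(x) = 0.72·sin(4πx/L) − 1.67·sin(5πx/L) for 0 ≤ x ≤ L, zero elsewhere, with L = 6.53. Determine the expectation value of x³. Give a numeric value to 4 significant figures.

104.5

⟨x³⟩ = ∫ x³·|φ|² dx / ∫|φ|² dx (integrals over the domain).
On 0 ≤ x ≤ L (j ≠ l): ∫sin²(jπx/L) dx = L/2, ∫sin(jπx/L)·sin(lπx/L) dx = 0; diagonal moments ∫x·sin²(jπx/L) dx = L²/4, ∫x²·sin²(jπx/L) dx = L³·(1/6 − 1/(4j²π²)); cross terms ∫x·sin(jπx/L)·sin(lπx/L) dx = 0 for j + l even and −4jlL²/(π²(j² − l²)²) for j + l odd, ∫x²·sin(jπx/L)·sin(lπx/L) dx = (−1)^(j+l)·4jlL³/(π²(j² − l²)²); higher powers the same way via product-to-sum and parts.
State is unnormalized: ∫|φ|² dx = 10.798, and ∫φ*·x³·φ dx = 1128.8, so ⟨x³⟩ = 1128.8 / 10.798.
⟨x³⟩ = 104.53.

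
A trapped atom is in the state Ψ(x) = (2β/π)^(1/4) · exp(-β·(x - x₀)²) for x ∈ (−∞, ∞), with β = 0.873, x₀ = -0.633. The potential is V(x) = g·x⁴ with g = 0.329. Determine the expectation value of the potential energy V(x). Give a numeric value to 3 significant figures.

⟨V⟩ = ∫ V(x)·|Ψ|² dx.
Gaussian moments (u = x − x₀): ∫u^(2j)·e^(−2βu²) du = (2j−1)!!/(4β)^j · √(π/(2β)), odd powers integrate to 0; here √(π/(2β)) = 1.3414.
⟨V⟩ = 0.36027.

0.360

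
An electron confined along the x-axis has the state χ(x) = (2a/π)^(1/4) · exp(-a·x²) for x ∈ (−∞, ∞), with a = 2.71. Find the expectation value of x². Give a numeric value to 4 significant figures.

0.09225

⟨x²⟩ = ∫ x²·|χ|² dx (integrals over the domain).
Gaussian moments: ∫x^(2j)·e^(−2ax²) dx = (2j−1)!!/(4a)^j · √(π/(2a)), odd powers integrate to 0; here √(π/(2a)) = 0.76133.
⟨x²⟩ = 0.092251.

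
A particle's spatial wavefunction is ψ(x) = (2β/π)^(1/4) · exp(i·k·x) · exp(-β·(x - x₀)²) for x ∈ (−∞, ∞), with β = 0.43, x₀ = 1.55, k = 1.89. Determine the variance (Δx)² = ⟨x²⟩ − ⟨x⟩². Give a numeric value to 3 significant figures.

0.581

Compute ⟨x⟩ and ⟨x²⟩ separately, then (Δx)² = ⟨x²⟩ − ⟨x⟩².
Gaussian moments (u = x − x₀): ∫u^(2j)·e^(−2βu²) du = (2j−1)!!/(4β)^j · √(π/(2β)), odd powers integrate to 0; here √(π/(2β)) = 1.9113.
⟨x⟩ = 1.5500 and ⟨x²⟩ = 2.9839.
(Δx)² = 2.9839 − (1.5500)² = 0.58140.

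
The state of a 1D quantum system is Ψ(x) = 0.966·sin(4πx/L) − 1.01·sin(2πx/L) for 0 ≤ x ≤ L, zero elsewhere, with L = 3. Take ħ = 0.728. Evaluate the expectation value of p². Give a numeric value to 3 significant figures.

5.66

p² Ψ = −ħ² d²Ψ/dx²; ⟨p²⟩ = −ħ² ∫ Ψ*·Ψ'' dx / ∫|Ψ|² dx.
d²/dx² sin(jπx/L) = −(jπ/L)²·sin(jπx/L); on 0 ≤ x ≤ L, ∫sin²(jπx/L) dx = L/2 and ∫sin(jπx/L)·sin(lπx/L) dx = 0 for j ≠ l, so only diagonal terms survive in ∫|Ψ|² and ∫Ψ·Ψ″; ∫Ψ·Ψ′ dx = [Ψ²/2] between the walls = 0.
State is unnormalized: ∫|Ψ|² dx = 2.9299, and ∫Ψ*·(−ħ² Ψ'') dx = 16.573, so ⟨p²⟩ = 16.573 / 2.9299.
⟨p²⟩ = 5.6567.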